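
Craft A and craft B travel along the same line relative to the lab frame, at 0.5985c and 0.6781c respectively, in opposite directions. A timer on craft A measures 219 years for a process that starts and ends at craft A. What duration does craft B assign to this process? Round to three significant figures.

523 years

Transform craft A's velocity into craft B's frame: (0.5985 + 0.6781)/(1 + 0.5985·0.6781) = 1.2766/1.40584285, so the relative speed is 0.90807c.
γ for this relative speed: γ = 1/√(1 − 0.824591) = 2.3877.
The clock on craft A records proper time, so craft B measures Δt = γΔτ = 2.3877 × 219 = 523 years.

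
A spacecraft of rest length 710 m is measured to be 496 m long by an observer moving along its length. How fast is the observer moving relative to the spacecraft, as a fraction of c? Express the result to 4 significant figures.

Length contraction gives γ = L₀/L = 710/496 = 1.4315.
β = √(1 − 1/γ²) = √0.512003 = 0.7155.

0.7155c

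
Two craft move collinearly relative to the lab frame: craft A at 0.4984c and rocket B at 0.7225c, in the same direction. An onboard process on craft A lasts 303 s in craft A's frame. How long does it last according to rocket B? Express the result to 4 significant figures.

The velocity of craft A relative to rocket B is (0.4984 − 0.7225)c / (1 − 0.4984×0.7225) = −0.35021c; relative speed 0.35021c.
γ for this relative speed: γ = 1/√(1 − 0.122647) = 1.0676.
The clock on craft A records proper time, so rocket B measures Δt = γΔτ = 1.0676 × 303 = 323.5 s.

323.5 s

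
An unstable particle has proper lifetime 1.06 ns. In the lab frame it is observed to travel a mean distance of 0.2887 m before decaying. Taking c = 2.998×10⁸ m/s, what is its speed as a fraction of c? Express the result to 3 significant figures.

Lab distance = (lab lifetime)·v = γτ·βc, so βγ = d/(cτ) = 0.2887/(2.998×10⁸ × 1.060×10^-9) = 0.90847.
With βγ = 0.90847: γ² = 1 + (βγ)² = 1.825318, and β = (βγ)/γ = 0.90847/1.35104 = 0.672.

0.672c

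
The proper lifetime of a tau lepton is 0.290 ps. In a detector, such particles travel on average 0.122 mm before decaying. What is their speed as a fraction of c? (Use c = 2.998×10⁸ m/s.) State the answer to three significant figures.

Let x = d/(cτ) = 1.220×10^-4 m / (2.998×10⁸ m/s × 2.900×10^-13 s) = 1.4032. Since d = βγcτ, x = βγ = β/√(1−β²).
Solving: β² = x²/(1+x²) = 1.96897/2.96897 = 0.663183, so β = 0.814.

0.814c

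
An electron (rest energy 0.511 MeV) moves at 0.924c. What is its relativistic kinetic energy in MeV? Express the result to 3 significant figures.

Lorentz factor: γ = (1 − 0.853776)^(−1/2) = 2.6151.
Kinetic energy: K = (γ − 1)mc² = (2.6151 − 1) × 0.511 MeV = 1.6151 × 0.511 = 0.825 MeV.

0.825 MeV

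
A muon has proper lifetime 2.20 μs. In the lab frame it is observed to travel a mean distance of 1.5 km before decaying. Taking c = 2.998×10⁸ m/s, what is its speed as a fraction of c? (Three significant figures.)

0.915c

d = βγcτ ⇒ βγ = d/(cτ) = 1500 m / (659.56 m) = 2.2742.
β = (βγ)/√(1+(βγ)²) = 2.2742/√6.17199 = 0.915.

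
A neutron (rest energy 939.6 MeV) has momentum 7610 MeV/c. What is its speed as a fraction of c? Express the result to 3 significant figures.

0.992c

pc/(mc²) = 7610/939.6 = 8.0992 = βγ = β/√(1−β²).
So β² = x²/(1 + x²) with x = 8.0992: x² = 65.597, β² = 65.597/66.597 = 0.984984, β = 0.992.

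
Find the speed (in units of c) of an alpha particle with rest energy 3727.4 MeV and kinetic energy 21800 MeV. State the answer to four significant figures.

0.9893c

K = (γ−1)mc², so γ = 1 + 21800/3727.4 = 6.8486.
Then v/c = √(1 − γ⁻²) = √(1 − 0.0213205) = √0.9786795 = 0.9893.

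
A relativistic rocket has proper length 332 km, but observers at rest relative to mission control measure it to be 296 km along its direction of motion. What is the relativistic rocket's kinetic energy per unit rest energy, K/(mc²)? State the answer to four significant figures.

γ = L₀/L = 332/296 = 1.12162.
Since K = (γ−1)mc², K/(mc²) = 1.12162 − 1 = 0.1216.

0.1216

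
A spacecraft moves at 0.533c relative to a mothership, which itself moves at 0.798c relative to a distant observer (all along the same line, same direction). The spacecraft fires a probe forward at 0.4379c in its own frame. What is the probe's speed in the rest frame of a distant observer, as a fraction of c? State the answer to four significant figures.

Compose velocities in two stages. Stage 1 (into S'): u₁ = (0.4379+0.533)/(1+0.4379×0.533) = 0.78717.
Stage 2 (into S): u = (0.78717+0.798)/(1+0.78717×0.798) = 0.97359, so the speed is 0.9736c.

0.9736c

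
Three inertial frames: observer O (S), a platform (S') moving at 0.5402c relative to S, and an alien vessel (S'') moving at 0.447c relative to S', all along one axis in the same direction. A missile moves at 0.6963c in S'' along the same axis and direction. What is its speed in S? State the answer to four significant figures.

Compose velocities in two stages. Stage 1 (into S'): u₁ = (0.6963+0.447)/(1+0.6963×0.447) = 0.87192.
Stage 2 (into S): u = (0.87192+0.5402)/(1+0.87192×0.5402) = 0.95997, so the speed is 0.9600c.

0.9600c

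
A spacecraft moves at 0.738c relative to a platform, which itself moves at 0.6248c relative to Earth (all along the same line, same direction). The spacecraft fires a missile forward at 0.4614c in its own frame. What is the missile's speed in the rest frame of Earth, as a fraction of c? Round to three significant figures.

0.975c

First combine the missile and spacecraft (S''→S'): u₁ = (0.4614 + 0.738)/(1 + 0.4614×0.738) = 1.1994/1.3405132 = 0.89473.
Then combine with the platform (S'→S): u = (0.89473 + 0.6248)/(1 + 0.89473×0.6248) = 1.51953/1.559027304 = 0.97467.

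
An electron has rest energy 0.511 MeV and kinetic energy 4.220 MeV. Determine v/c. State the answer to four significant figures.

γ = 1 + K/(mc²) = 1 + 4.220/0.511 = 9.2583.
β = √(1 − 1/γ²) = √(1 − 0.0116664) = √0.9883336 = 0.9941.

0.9941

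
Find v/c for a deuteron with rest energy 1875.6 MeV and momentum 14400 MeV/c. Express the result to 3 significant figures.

0.992

pc/(mc²) = 14400/1875.6 = 7.6775 = βγ = β/√(1−β²).
So β² = x²/(1 + x²) with x = 7.6775: x² = 58.944, β² = 58.944/59.944 = 0.983318, β = 0.992.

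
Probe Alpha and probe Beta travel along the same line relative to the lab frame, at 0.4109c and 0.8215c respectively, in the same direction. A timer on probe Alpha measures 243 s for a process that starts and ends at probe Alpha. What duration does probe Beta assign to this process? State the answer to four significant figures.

309.7 s

Speed of probe Alpha in probe Beta's frame: u = (v_A − v_B)/(1 − v_A v_B/c²) = (0.4109 − 0.8215)/(1 − 0.4109×0.8215) = −0.4106/0.66244565 = −0.61982; |u| = 0.61982c.
At |u| = 0.61982c, γ = (1 − 0.384177)^(−1/2) = 1.2743.
The clock on probe Alpha records proper time, so probe Beta measures Δt = γΔτ = 1.2743 × 243 = 309.7 s.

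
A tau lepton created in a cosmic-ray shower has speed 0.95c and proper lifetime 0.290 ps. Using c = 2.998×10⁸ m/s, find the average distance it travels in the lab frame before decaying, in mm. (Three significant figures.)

γ = 1/√(1 − β²) = 1/√(1 − 0.9025) = 1/√0.0975 = 1/0.31225 = 3.2026.
Lab-frame lifetime: Δt = γτ = 3.2026 × 0.290 ps = 0.92875 ps.
Distance: d = vΔt = 0.95 × 2.998×10⁸ m/s × 9.2875×10^-13 s = 2.65×10^-4 m = 0.265 mm.

0.265 mm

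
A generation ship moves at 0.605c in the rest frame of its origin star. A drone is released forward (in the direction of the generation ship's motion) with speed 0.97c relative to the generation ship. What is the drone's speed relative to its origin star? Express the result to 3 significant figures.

Relativistic velocity addition: u = (u' + v)/(1 + u'v/c²), with u' = 0.97c and v = 0.605c.
Numerator: 0.97 + 0.605 = 1.575. Denominator: 1 + (0.97)(0.605) = 1.58685.
u = 1.575/1.58685 = 0.99253, so the speed is 0.993c.

0.993c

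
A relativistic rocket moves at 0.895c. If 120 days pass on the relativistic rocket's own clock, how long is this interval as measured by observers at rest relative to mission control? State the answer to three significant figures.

β² = 0.801025, so γ = 1/√0.198975 = 2.2418.
The onboard clock measures proper time, so the interval in the rest frame of mission control is dilated: Δt = γ·Δτ = 2.2418 × 120 days = 269 days.

269 days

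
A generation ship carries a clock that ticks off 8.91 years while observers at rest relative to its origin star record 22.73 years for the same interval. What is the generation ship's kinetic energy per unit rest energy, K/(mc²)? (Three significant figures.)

1.55

γ = Δt/Δτ = 22.73/8.91 = 2.55107.
Since K = (γ−1)mc², K/(mc²) = 2.55107 − 1 = 1.55.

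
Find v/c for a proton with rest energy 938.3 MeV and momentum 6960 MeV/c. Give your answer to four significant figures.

0.9910

pc/(mc²) = 6960/938.3 = 7.4177 = βγ = β/√(1−β²).
So β² = x²/(1 + x²) with x = 7.4177: x² = 55.0223, β² = 55.0223/56.0223 = 0.98215, β = 0.9910.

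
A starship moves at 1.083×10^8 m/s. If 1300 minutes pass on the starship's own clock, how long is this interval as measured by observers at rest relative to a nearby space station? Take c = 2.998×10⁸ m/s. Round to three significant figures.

β = v/c = (1.083×10^8 m/s)/(2.998×10⁸ m/s) = 0.361241.
With β = 0.361241, γ = 1/√(1 − 0.361241²) = 1/√0.8695049 = 1.0724.
The onboard clock measures proper time, so the interval in the rest frame of a nearby space station is dilated: Δt = γ·Δτ = 1.0724 × 1300 minutes = 1390 minutes.

1390 minutes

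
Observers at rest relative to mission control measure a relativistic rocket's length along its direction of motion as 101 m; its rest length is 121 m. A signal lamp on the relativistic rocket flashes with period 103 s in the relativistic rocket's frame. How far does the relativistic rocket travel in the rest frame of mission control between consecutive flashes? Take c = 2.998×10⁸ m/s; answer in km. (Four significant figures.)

γ = L₀/L = 121/101 = 1.19802.
β = √(1 − 1/γ²) = 0.55069. Lab-frame period = γτ = 1.19802×103 s = 123.4 s. Distance = βc × γτ = 0.55069 × 2.998×10⁸ m/s × 123.4 s = 2.0373×10^10 m = 2.037×10^7 km.

2.037×10^7 km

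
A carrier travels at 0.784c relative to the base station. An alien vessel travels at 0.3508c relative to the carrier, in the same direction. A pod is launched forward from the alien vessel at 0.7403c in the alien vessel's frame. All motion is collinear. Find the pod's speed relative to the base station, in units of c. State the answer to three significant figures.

Apply u = (u'+v)/(1+u'v) twice. Pod in the carrier frame: (0.7403+0.3508)/(1+0.7403·0.3508) = 1.0911/1.25969724 = 0.86616c.
That velocity, transformed to the rest frame of the base station: (0.86616+0.784)/(1+0.86616·0.784) = 1.65016/1.67906944 = 0.98278c.

0.983c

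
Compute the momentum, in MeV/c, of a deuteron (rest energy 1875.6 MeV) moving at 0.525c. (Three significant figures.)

1160 MeV/c

Lorentz factor: γ = (1 − 0.275625)^(−1/2) = 1.1749.
Momentum: p = γβ·mc = 1.1749 × 0.525 × 1875.6 MeV/c = 1160 MeV/c.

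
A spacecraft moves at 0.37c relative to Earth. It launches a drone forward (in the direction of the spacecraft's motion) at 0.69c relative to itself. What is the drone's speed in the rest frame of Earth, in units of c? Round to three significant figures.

In units of c, u = (u' + v)/(1 + u'v) with u' = 0.69 and v = 0.37.
Numerator: 0.69 + 0.37 = 1.06. Denominator: 1 + (0.69)(0.37) = 1.2553.
u = 1.06/1.2553 = 0.84442, so the speed is 0.844c.

0.844c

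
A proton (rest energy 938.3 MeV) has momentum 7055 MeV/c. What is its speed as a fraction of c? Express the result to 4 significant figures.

βγ = pc/(mc²) = 7055/938.3 = 7.5189.
Since γ² = 1 + (βγ)² = 57.5339, γ = √57.5339 = 7.58511, and β = (βγ)/γ = 7.5189/7.58511 = 0.9913.

0.9913c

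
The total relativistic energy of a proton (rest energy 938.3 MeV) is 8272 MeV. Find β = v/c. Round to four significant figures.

0.9935

γ = E/(mc²) = 8272/938.3 = 8.8159.
β = √(1 − 1/γ²) = √(1 − 0.0128667) = √0.9871333 = 0.9935.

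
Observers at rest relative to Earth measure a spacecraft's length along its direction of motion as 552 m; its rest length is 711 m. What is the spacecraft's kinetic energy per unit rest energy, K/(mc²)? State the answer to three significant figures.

0.288

Length contraction gives γ = L₀/L = 711/552 = 1.28804.
K/(mc²) = γ − 1 = 1.28804 − 1 = 0.288.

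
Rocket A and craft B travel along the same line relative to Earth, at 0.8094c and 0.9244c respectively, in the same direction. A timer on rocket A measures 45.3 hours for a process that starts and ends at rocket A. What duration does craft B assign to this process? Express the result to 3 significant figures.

50.9 hours

The velocity of rocket A relative to craft B is (0.8094 − 0.9244)c / (1 − 0.8094×0.9244) = −0.45673c; relative speed 0.45673c.
γ for this relative speed: γ = 1/√(1 − 0.208602) = 1.1241.
Rocket A's interval is proper; time dilation gives Δt_B = γΔτ = 1.1241 × 45.3 hours = 50.9 hours.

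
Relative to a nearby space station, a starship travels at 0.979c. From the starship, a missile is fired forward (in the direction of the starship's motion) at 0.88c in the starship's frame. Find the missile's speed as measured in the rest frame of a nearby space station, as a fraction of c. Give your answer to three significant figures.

In units of c, u = (u' + v)/(1 + u'v) with u' = 0.88 and v = 0.979.
Numerator: 0.88 + 0.979 = 1.859. Denominator: 1 + (0.88)(0.979) = 1.86152.
u = 1.859/1.86152 = 0.99865, so the speed is 0.999c.

0.999c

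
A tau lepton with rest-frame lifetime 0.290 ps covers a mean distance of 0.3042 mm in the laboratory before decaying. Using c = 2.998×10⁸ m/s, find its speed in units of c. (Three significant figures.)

Lab distance = (lab lifetime)·v = γτ·βc, so βγ = d/(cτ) = 3.042×10^-4/(2.998×10⁸ × 2.900×10^-13) = 3.4989.
With βγ = 3.4989: γ² = 1 + (βγ)² = 13.2423, and β = (βγ)/γ = 3.4989/3.639 = 0.962.

0.962c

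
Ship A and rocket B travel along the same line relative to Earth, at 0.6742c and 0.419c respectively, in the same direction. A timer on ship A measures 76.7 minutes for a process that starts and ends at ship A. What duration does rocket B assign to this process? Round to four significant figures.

82.07 minutes

Speed of ship A in rocket B's frame: u = (v_A − v_B)/(1 − v_A v_B/c²) = (0.6742 − 0.419)/(1 − 0.6742×0.419) = 0.2552/0.7175102 = 0.35567; |u| = 0.35567c.
γ for this relative speed: γ = 1/√(1 − 0.126501) = 1.07.
Ship A's interval is proper; time dilation gives Δt_B = γΔτ = 1.07 × 76.7 minutes = 82.07 minutes.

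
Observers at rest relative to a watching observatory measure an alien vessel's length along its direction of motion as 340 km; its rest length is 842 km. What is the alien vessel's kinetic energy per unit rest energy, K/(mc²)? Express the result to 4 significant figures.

Length contraction gives γ = L₀/L = 842/340 = 2.47647.
Since K = (γ−1)mc², K/(mc²) = 2.47647 − 1 = 1.476.

1.476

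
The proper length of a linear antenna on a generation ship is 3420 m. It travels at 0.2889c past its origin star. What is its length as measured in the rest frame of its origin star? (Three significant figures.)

γ = 1/√(1 − β²) = 1/√(1 − 0.08346321) = 1/√0.91653679 = 1/0.957359 = 1.0445.
Length contraction: L = L₀/γ = 3420/1.0445 = 3270 m.

3270 m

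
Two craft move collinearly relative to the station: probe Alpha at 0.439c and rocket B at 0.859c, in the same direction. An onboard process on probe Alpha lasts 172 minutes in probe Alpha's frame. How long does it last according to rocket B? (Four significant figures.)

Speed of probe Alpha in rocket B's frame: u = (v_A − v_B)/(1 − v_A v_B/c²) = (0.439 − 0.859)/(1 − 0.439×0.859) = −0.42/0.622899 = −0.67427; |u| = 0.67427c.
γ for this relative speed: γ = 1/√(1 − 0.45464) = 1.3541.
Probe Alpha's interval is proper; time dilation gives Δt_B = γΔτ = 1.3541 × 172 minutes = 232.9 minutes.

232.9 minutes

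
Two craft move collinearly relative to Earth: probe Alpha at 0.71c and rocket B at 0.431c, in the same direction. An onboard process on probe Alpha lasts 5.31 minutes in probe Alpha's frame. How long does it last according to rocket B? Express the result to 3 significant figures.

5.80 minutes

Speed of probe Alpha in rocket B's frame: u = (v_A − v_B)/(1 − v_A v_B/c²) = (0.71 − 0.431)/(1 − 0.71×0.431) = 0.279/0.69399 = 0.40202; |u| = 0.40202c.
At |u| = 0.40202c, γ = (1 − 0.16162)^(−1/2) = 1.0921.
The clock on probe Alpha records proper time, so rocket B measures Δt = γΔτ = 1.0921 × 5.31 = 5.80 minutes.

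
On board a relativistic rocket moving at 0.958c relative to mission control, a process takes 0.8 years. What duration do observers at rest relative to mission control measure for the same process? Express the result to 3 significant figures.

2.79 years

With β = 0.958, γ = 1/√(1 − 0.958²) = 1/√0.082236 = 3.4871.
Time dilation: Δt = γ·Δτ = 3.4871 × 0.8 = 2.79 years.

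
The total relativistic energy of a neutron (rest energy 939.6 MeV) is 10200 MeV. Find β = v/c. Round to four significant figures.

γ = E/(mc²) = 10200/939.6 = 10.856.
β = √(1 − 1/γ²) = √(1 − 0.00848517) = √0.99151483 = 0.9957.

0.9957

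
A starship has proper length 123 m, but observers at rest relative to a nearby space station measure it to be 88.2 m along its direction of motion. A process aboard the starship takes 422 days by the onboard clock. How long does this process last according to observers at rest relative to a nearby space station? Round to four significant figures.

Length contraction gives γ = L₀/L = 123/88.2 = 1.39456.
Δt = γΔτ = 1.39456 × 422 = 588.5 days.

588.5 days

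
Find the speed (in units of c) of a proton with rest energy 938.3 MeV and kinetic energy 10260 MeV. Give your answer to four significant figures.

γ = 1 + K/(mc²) = 1 + 10260/938.3 = 11.935.
β = √(1 − 1/γ²) = √(1 − 0.00702029) = √0.99297971 = 0.9965.

0.9965c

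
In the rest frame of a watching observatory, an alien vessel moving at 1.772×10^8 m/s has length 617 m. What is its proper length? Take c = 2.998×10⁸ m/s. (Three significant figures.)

765 m

β = v/c = (1.772×10^8 m/s)/(2.998×10⁸ m/s) = 0.591061.
γ = 1/√(1 − β²) = 1/√(1 − 0.3493531) = 1/√0.6506469 = 1/0.806627 = 1.2397.
Proper length: L₀ = γ·L = 1.2397 × 617 = 765 m.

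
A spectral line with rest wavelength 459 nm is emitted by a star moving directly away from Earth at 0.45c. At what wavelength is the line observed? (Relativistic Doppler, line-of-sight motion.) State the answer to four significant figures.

Relativistic Doppler for wavelength: λ_obs = λ_src · √((1+β)/(1−β)).
With β = 0.45: factor = √(1.45/0.55) = 1.6237.
λ_obs = 459 × 1.6237 = 745.3 nm.

745.3 nm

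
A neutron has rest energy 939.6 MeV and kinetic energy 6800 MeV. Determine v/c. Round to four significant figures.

0.9926

K = (γ−1)mc², so γ = 1 + 6800/939.6 = 8.2371.
Then v/c = √(1 − γ⁻²) = √(1 − 0.0147384) = √0.9852616 = 0.9926.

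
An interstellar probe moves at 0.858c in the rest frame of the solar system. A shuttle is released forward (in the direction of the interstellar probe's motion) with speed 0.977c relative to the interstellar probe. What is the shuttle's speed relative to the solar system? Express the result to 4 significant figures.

Relativistic velocity addition: u = (u' + v)/(1 + u'v/c²), with u' = 0.977c and v = 0.858c.
Numerator: 0.977 + 0.858 = 1.835. Denominator: 1 + (0.977)(0.858) = 1.838266.
u = 1.835/1.838266 = 0.99822, so the speed is 0.9982c.

0.9982c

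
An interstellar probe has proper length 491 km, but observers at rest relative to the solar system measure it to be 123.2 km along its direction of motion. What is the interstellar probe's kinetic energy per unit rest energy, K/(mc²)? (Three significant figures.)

From L = L₀/γ: γ = 491/123.2 = 3.98539.
Since K = (γ−1)mc², K/(mc²) = 3.98539 − 1 = 2.99.

2.99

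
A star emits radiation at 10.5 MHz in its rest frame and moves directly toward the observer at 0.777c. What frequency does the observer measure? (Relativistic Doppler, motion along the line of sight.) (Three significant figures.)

Relativistic Doppler (source moving toward): f_obs = f_src · √((1+β)/(1−β)).
With β = 0.777: factor = √(1.777/0.223) = 2.8229.
f_obs = 10.5 × 2.8229 = 29.6 MHz.

29.6 MHz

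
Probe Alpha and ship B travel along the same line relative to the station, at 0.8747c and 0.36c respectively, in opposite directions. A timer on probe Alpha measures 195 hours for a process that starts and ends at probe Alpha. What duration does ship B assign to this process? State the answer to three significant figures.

The velocity of probe Alpha relative to ship B is (0.8747 + 0.36)c / (1 + 0.8747×0.36) = 0.93901c; relative speed 0.93901c.
γ for this relative speed: γ = 1/√(1 − 0.88174) = 2.9079.
Probe Alpha's interval is proper; time dilation gives Δt_B = γΔτ = 2.9079 × 195 hours = 567 hours.

567 hours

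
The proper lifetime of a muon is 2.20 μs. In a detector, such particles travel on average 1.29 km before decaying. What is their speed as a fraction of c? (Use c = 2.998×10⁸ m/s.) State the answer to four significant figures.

0.8904c

d = βγcτ ⇒ βγ = d/(cτ) = 1290 m / (659.56 m) = 1.9558.
β = (βγ)/√(1+(βγ)²) = 1.9558/√4.82515 = 0.8904.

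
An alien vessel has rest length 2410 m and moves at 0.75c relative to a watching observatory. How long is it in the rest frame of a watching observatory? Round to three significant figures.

With β = 0.75, γ = 1/√(1 − 0.75²) = 1/√0.4375 = 1.5119.
Along the direction of motion the measured length is L₀/γ = 2410/1.5119 = 1590 m.

1590 m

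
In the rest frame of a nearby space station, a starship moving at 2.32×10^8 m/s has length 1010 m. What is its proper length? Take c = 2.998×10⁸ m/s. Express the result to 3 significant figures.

β = v/c = (2.32×10^8 m/s)/(2.998×10⁸ m/s) = 0.773849.
Lorentz factor: γ = (1 − 0.5988423)^(−1/2) = 1.5789.
Proper length: L₀ = γ·L = 1.5789 × 1010 = 1590 m.

1590 m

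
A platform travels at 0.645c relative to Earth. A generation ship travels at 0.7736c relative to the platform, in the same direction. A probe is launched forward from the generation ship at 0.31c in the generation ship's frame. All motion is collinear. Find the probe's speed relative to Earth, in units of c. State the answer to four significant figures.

Compose velocities in two stages. Stage 1 (into S'): u₁ = (0.31+0.7736)/(1+0.31×0.7736) = 0.874.
Stage 2 (into S): u = (0.874+0.645)/(1+0.874×0.645) = 0.9714, so the speed is 0.9714c.

0.9714c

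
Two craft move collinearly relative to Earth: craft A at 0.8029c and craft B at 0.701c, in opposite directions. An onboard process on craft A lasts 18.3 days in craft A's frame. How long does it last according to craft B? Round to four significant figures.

67.27 days

Speed of craft A in craft B's frame: u = (v_A + v_B)/(1 + v_A v_B/c²) = (0.8029 + 0.701)/(1 + 0.8029×0.701) = 1.5039/1.5628329 = 0.96229; |u| = 0.96229c.
γ for this relative speed: γ = 1/√(1 − 0.926002) = 3.6761.
The clock on craft A records proper time, so craft B measures Δt = γΔτ = 3.6761 × 18.3 = 67.27 days.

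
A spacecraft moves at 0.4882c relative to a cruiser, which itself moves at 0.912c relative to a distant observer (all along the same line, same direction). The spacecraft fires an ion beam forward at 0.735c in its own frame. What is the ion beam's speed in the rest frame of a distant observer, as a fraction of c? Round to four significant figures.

Compose velocities in two stages. Stage 1 (into S'): u₁ = (0.735+0.4882)/(1+0.735×0.4882) = 0.90019.
Stage 2 (into S): u = (0.90019+0.912)/(1+0.90019×0.912) = 0.99518, so the speed is 0.9952c.

0.9952c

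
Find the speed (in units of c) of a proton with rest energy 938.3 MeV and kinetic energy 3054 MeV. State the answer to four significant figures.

K = (γ−1)mc², so γ = 1 + 3054/938.3 = 4.2548.
Then v/c = √(1 − γ⁻²) = √(1 − 0.0552385) = √0.9447615 = 0.9720.

0.9720c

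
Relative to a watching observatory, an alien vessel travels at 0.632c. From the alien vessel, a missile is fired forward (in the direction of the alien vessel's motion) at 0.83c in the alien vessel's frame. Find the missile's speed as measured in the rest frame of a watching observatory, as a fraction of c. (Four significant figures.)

0.9590c

In units of c, u = (u' + v)/(1 + u'v) with u' = 0.83 and v = 0.632.
Numerator: 0.83 + 0.632 = 1.462. Denominator: 1 + (0.83)(0.632) = 1.52456.
u = 1.462/1.52456 = 0.95897, so the speed is 0.9590c.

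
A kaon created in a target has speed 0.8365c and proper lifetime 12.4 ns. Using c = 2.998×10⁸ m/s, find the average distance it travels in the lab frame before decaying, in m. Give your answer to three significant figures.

5.67 m

γ = 1/√(1 − β²) = 1/√(1 − 0.69973225) = 1/√0.30026775 = 1/0.547967 = 1.8249.
Lab-frame lifetime: Δt = γτ = 1.8249 × 12.4 ns = 22.629 ns.
Distance: d = vΔt = 0.8365 × 2.998×10⁸ m/s × 2.2629×10^-8 s = 5.67 m.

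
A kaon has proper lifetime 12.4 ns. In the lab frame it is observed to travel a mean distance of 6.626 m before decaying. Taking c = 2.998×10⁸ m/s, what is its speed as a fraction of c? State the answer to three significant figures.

0.872c

d = βγcτ ⇒ βγ = d/(cτ) = 6.626 m / (3.71752 m) = 1.7824.
β = (βγ)/√(1+(βγ)²) = 1.7824/√4.17695 = 0.872.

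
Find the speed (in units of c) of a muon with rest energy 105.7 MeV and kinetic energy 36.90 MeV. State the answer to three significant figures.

K = (γ−1)mc², so γ = 1 + 36.90/105.7 = 1.3491.
Then v/c = √(1 − γ⁻²) = √(1 − 0.549429) = √0.450571 = 0.671.

0.671c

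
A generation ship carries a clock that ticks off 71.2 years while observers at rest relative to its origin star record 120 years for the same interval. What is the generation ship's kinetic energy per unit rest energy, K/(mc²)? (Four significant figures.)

The time-dilation ratio gives γ = 120/71.2 = 1.68539.
Since K = (γ−1)mc², K/(mc²) = 1.68539 − 1 = 0.6854.

0.6854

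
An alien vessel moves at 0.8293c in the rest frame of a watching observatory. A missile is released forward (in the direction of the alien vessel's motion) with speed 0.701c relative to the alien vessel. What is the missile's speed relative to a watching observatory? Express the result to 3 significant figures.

0.968c

In units of c, u = (u' + v)/(1 + u'v) with u' = 0.701 and v = 0.8293.
Numerator: 0.701 + 0.8293 = 1.5303. Denominator: 1 + (0.701)(0.8293) = 1.5813393.
u = 1.5303/1.5813393 = 0.96772, so the speed is 0.968c.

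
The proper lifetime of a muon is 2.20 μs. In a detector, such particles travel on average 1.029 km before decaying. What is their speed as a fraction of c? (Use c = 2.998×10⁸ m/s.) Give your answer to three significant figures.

Lab distance = (lab lifetime)·v = γτ·βc, so βγ = d/(cτ) = 1029/(2.998×10⁸ × 2.200×10^-6) = 1.5601.
With βγ = 1.5601: γ² = 1 + (βγ)² = 3.43391, and β = (βγ)/γ = 1.5601/1.85308 = 0.842.

0.842c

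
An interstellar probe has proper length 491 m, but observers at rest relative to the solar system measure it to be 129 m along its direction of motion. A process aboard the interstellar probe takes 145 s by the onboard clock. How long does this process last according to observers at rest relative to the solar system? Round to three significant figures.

Length contraction gives γ = L₀/L = 491/129 = 3.8062.
The same γ dilates the second interval: 3.8062 × 145 s = 552 s.

552 s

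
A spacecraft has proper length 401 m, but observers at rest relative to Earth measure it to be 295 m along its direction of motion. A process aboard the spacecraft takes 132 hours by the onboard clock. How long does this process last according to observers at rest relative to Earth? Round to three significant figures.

Length contraction gives γ = L₀/L = 401/295 = 1.35932.
Δt = γΔτ = 1.35932 × 132 = 179 hours.

179 hours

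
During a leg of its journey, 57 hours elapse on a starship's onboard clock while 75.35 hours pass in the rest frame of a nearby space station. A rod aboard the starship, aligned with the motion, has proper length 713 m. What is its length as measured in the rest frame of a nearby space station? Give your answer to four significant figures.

539.4 m

From Δt = γΔτ: γ = 75.35/57 = 1.32193.
The rod contracts by the same γ: 713 m / 1.32193 = 539.4 m.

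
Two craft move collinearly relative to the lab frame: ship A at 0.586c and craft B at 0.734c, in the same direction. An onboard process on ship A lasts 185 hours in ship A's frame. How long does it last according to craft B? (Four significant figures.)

191.6 hours

The velocity of ship A relative to craft B is (0.586 − 0.734)c / (1 − 0.586×0.734) = −0.25971c; relative speed 0.25971c.
At |u| = 0.25971c, γ = (1 − 0.0674493)^(−1/2) = 1.0355.
The clock on ship A records proper time, so craft B measures Δt = γΔτ = 1.0355 × 185 = 191.6 hours.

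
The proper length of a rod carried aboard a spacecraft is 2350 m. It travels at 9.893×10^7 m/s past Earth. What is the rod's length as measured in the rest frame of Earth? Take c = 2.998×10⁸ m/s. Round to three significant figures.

2220 m

β = v/c = (9.893×10^7 m/s)/(2.998×10⁸ m/s) = 0.329987.
With β = 0.329987, γ = 1/√(1 − 0.329987²) = 1/√0.8911086 = 1.0593.
Length contraction: L = L₀/γ = 2350/1.0593 = 2220 m.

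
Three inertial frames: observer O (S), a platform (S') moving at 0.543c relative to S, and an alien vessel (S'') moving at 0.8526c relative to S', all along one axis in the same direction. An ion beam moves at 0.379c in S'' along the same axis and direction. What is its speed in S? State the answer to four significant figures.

0.9790c

First combine the ion beam and alien vessel (S''→S'): u₁ = (0.379 + 0.8526)/(1 + 0.379×0.8526) = 1.2316/1.3231354 = 0.93082.
Then combine with the platform (S'→S): u = (0.93082 + 0.543)/(1 + 0.93082×0.543) = 1.47382/1.50543526 = 0.979.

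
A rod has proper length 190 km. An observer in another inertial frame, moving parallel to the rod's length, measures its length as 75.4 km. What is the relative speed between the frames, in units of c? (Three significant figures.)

0.918c

Length contraction gives γ = L₀/L = 190/75.4 = 2.5199.
β = √(1 − 1/γ²) = √0.842517 = 0.918.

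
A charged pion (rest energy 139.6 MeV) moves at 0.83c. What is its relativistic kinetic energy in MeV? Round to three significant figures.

111 MeV

With β = 0.83, γ = 1/√(1 − 0.83²) = 1/√0.3111 = 1.79287.
Kinetic energy: K = (γ − 1)mc² = (1.79287 − 1) × 139.6 MeV = 0.79287 × 139.6 = 111 MeV.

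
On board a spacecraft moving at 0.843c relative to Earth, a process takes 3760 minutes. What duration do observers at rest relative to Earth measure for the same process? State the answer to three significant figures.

6990 minutes

With β = 0.843, γ = 1/√(1 − 0.843²) = 1/√0.289351 = 1.859.
Time dilation: Δt = γ·Δτ = 1.859 × 3760 = 6990 minutes.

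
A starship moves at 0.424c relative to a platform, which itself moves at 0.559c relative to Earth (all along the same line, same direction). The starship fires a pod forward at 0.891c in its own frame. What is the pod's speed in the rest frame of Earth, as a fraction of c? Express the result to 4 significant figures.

0.9869c

First combine the pod and starship (S''→S'): u₁ = (0.891 + 0.424)/(1 + 0.891×0.424) = 1.315/1.377784 = 0.95443.
Then combine with the platform (S'→S): u = (0.95443 + 0.559)/(1 + 0.95443×0.559) = 1.51343/1.53352637 = 0.9869.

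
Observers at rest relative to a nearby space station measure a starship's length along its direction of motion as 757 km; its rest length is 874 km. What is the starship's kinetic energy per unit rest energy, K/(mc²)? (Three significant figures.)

0.155

From L = L₀/γ: γ = 874/757 = 1.15456.
K/(mc²) = γ − 1 = 1.15456 − 1 = 0.155.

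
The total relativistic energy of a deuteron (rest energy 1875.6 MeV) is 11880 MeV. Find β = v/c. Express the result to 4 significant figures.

Total energy E = γmc² gives γ = 11880/1875.6 = 6.334.
Hence β = √(1 − 1/γ²) = √(1 − 0.0249255) = √0.9750745 = 0.9875.

0.9875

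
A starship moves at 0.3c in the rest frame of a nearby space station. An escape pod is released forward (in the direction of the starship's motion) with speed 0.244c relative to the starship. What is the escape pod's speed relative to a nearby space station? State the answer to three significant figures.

0.507c

In units of c, u = (u' + v)/(1 + u'v) with u' = 0.244 and v = 0.3.
Numerator: 0.244 + 0.3 = 0.544. Denominator: 1 + (0.244)(0.3) = 1.0732.
u = 0.544/1.0732 = 0.5069, so the speed is 0.507c.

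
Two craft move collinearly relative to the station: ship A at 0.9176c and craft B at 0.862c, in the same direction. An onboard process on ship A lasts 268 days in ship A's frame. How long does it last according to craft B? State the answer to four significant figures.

Transform ship A's velocity into craft B's frame: (0.9176 − 0.862)/(1 − 0.9176·0.862) = 0.0556/0.2090288, so the relative speed is 0.26599c.
At |u| = 0.26599c, γ = (1 − 0.0707507)^(−1/2) = 1.0374.
Ship A's interval is proper; time dilation gives Δt_B = γΔτ = 1.0374 × 268 days = 278.0 days.

278.0 days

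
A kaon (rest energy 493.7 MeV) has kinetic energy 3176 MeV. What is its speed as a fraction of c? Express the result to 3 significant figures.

0.991c

K = (γ−1)mc², so γ = 1 + 3176/493.7 = 7.4331.
Then v/c = √(1 − γ⁻²) = √(1 − 0.0180992) = √0.9819008 = 0.991.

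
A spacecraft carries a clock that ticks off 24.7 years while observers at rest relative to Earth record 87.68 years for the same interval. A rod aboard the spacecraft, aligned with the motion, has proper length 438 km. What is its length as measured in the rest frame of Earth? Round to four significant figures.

123.4 km

From Δt = γΔτ: γ = 87.68/24.7 = 3.5498.
The rod contracts by the same γ: 438 km / 3.5498 = 123.4 km.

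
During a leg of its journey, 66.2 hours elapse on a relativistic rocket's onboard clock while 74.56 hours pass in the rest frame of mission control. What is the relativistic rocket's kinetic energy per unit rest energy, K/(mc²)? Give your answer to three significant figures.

From Δt = γΔτ: γ = 74.56/66.2 = 1.12628.
Since K = (γ−1)mc², K/(mc²) = 1.12628 − 1 = 0.126.

0.126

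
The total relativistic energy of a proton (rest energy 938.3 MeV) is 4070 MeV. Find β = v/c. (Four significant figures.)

Total energy E = γmc² gives γ = 4070/938.3 = 4.3376.
Hence β = √(1 − 1/γ²) = √(1 − 0.0531497) = √0.9468503 = 0.9731.

0.9731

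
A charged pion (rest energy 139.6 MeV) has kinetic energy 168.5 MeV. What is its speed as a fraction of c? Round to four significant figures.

γ = 1 + K/(mc²) = 1 + 168.5/139.6 = 2.207.
β = √(1 − 1/γ²) = √(1 − 0.205303) = √0.794697 = 0.8915.

0.8915c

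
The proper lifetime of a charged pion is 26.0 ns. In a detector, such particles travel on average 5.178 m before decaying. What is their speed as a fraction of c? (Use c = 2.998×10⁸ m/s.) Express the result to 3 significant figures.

Let x = d/(cτ) = 5.178 m / (2.998×10⁸ m/s × 2.600×10^-8 s) = 0.66429. Since d = βγcτ, x = βγ = β/√(1−β²).
Solving: β² = x²/(1+x²) = 0.441281/1.441281 = 0.306173, so β = 0.553.

0.553c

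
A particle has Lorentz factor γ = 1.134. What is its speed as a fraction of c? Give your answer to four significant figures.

0.4716c

β = √(1 − 1/γ²) = √(1 − 1/1.285956) = √0.222368 = 0.4716.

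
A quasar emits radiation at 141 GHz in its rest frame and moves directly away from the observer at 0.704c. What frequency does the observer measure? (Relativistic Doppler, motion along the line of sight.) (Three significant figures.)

Relativistic Doppler (source moving away): f_obs = f_src · √((1−β)/(1+β)).
With β = 0.704: factor = √(0.296/1.704) = 0.41678.
f_obs = 141 × 0.41678 = 58.8 GHz.

58.8 GHz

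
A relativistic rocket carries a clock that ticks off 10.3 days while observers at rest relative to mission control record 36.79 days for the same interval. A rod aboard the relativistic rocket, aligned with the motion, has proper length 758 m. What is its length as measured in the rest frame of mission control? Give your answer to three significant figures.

γ = Δt/Δτ = 36.79/10.3 = 3.57184.
L = L₀/γ = 758/3.57184 = 212 m.

212 m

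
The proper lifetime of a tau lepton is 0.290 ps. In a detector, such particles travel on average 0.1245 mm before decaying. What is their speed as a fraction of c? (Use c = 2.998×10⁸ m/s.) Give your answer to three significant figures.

d = βγcτ ⇒ βγ = d/(cτ) = 1.245×10^-4 m / (8.6942×10^-5 m) = 1.432.
β = (βγ)/√(1+(βγ)²) = 1.432/√3.05062 = 0.820.

0.820c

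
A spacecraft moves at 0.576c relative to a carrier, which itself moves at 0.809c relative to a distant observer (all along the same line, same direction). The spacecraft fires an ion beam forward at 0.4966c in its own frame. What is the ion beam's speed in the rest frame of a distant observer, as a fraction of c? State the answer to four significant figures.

0.9811c

Compose velocities in two stages. Stage 1 (into S'): u₁ = (0.4966+0.576)/(1+0.4966×0.576) = 0.83403.
Stage 2 (into S): u = (0.83403+0.809)/(1+0.83403×0.809) = 0.98107, so the speed is 0.9811c.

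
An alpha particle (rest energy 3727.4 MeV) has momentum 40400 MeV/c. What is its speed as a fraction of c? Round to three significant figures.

βγ = pc/(mc²) = 40400/3727.4 = 10.839.
Since γ² = 1 + (βγ)² = 118.484, γ = √118.484 = 10.885, and β = (βγ)/γ = 10.839/10.885 = 0.996.

0.996c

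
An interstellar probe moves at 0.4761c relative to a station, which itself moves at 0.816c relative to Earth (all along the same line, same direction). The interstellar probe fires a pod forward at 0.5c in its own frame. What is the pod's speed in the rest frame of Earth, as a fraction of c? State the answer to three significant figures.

0.976c

Compose velocities in two stages. Stage 1 (into S'): u₁ = (0.5+0.4761)/(1+0.5×0.4761) = 0.78842.
Stage 2 (into S): u = (0.78842+0.816)/(1+0.78842×0.816) = 0.97631, so the speed is 0.976c.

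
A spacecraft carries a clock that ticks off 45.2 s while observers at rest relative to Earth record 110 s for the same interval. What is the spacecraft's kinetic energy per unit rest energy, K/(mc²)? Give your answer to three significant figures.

The time-dilation ratio gives γ = 110/45.2 = 2.43363.
K/(mc²) = γ − 1 = 2.43363 − 1 = 1.43.

1.43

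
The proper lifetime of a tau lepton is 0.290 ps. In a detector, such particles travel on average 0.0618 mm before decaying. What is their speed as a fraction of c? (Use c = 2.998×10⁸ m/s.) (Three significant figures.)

0.579c

d = βγcτ ⇒ βγ = d/(cτ) = 6.180×10^-5 m / (8.6942×10^-5 m) = 0.71082.
β = (βγ)/√(1+(βγ)²) = 0.71082/√1.505265 = 0.579.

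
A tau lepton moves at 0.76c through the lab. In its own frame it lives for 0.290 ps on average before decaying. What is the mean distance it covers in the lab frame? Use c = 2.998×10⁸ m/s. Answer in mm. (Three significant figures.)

0.102 mm

Lorentz factor: γ = (1 − 0.5776)^(−1/2) = 1.5386.
Lab-frame lifetime: Δt = γτ = 1.5386 × 0.290 ps = 0.44619 ps.
Distance: d = vΔt = 0.76 × 2.998×10⁸ m/s × 4.4619×10^-13 s = 1.02×10^-4 m = 0.102 mm.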